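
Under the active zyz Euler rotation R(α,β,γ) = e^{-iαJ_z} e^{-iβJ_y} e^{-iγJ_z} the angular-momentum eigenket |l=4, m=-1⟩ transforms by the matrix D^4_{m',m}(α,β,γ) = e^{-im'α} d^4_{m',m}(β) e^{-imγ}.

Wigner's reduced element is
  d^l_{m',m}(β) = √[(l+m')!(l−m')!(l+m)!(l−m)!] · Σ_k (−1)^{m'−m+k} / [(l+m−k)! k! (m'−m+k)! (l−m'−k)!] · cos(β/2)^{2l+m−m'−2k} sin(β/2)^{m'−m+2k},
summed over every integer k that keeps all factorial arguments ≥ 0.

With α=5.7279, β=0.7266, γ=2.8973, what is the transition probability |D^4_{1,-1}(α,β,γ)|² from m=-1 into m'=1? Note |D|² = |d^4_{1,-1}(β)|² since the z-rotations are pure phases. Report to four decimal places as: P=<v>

First d^4_{1,-1}(β=0.7266), then the phase factors e^{-i(1)α} and e^{-i(-1)γ}:
With c≡cos(β/2)=0.934729 and s≡sin(β/2)=0.355361, N=[120·6·6·120]^{1/2}=720.000000
k: max(0,(-1)−(1))=0 … min(4+(-1),4−(1))=3
  k=0: (−1)^2·720.0000/(72)·0.9347^6·0.3554^2 = +0.842275
  k=1: (−1)^3·720.0000/(24)·0.9347^4·0.3554^4 = -0.365210
  k=2: (−1)^4·720.0000/(48)·0.9347^2·0.3554^6 = +0.026392
  k=3: (−1)^5·720.0000/(720)·0.9347^0·0.3554^8 = -0.000254
d^4_{1,-1}(0.7266) = +0.842275 -0.365210 +0.026392 -0.000254 = +0.503203
|D^4_{1,-1}|² = |d^4_{1,-1}(β)|² = (+0.503203)² = 0.253214 (the z-rotation phases have unit modulus)

P=0.2532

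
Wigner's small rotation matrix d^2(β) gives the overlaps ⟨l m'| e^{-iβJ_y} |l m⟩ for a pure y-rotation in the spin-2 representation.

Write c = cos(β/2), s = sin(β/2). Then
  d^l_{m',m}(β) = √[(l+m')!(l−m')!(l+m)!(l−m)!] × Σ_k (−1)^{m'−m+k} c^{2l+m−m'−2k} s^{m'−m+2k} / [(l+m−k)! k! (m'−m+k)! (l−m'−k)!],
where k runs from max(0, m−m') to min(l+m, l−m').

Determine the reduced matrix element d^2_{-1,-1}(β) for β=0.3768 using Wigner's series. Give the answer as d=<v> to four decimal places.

d=0.8295

d^2_{-1,-1}(β=0.3768) via Wigner's sum:
With c≡cos(β/2)=0.982305 and s≡sin(β/2)=0.187287, N=[1·6·1·6]^{1/2}=6.000000
k: max(0,(-1)−(-1))=0 … min(2+(-1),2−(-1))=1
  k=0: (−1)^0·6.0000/(6)·0.9823^4·0.1873^0 = +0.931077
  k=1: (−1)^1·6.0000/(2)·0.9823^2·0.1873^2 = -0.101539
d^2_{-1,-1}(0.3768) = +0.931077 -0.101539 = +0.829539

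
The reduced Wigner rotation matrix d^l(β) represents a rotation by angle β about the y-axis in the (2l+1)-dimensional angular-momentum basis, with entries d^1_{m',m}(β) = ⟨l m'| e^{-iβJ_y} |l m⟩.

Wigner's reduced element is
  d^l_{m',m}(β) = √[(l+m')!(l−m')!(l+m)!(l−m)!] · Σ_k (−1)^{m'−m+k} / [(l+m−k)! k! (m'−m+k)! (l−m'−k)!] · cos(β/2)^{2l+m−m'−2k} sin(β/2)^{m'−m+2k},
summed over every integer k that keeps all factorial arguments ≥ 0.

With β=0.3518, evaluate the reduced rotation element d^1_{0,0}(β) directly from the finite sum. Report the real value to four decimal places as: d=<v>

d=0.9388

d^1_{0,0}(β=0.3518) via Wigner's sum:
c=cos(0.3518/2)=0.984569, s=sin(0.3518/2)=0.174994; N=√[1·1·1·1]=1.000000
k∈{0,1} keeps every argument non-negative
  k=0: (−1)^0·1.0000/(1)·0.9846^2·0.1750^0 = +0.969377
  k=1: (−1)^1·1.0000/(1)·0.9846^0·0.1750^2 = -0.030623
d^1_{0,0}(0.3518) = +0.969377 -0.030623 = +0.938754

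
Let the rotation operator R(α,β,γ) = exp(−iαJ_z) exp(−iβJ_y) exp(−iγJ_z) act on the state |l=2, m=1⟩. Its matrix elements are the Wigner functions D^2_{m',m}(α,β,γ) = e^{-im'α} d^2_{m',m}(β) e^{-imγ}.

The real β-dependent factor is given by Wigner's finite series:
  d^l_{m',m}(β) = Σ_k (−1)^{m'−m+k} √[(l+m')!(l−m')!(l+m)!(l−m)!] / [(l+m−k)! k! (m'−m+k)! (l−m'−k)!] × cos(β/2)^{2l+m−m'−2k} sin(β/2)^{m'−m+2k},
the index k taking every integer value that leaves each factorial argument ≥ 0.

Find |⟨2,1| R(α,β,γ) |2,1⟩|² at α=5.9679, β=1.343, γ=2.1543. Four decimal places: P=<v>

P=0.1130

First d^2_{1,1}(β=1.343), then the phase factors e^{-i(1)α} and e^{-i(1)γ}:
With c≡cos(β/2)=0.782889 and s≡sin(β/2)=0.622161, N=[6·1·6·1]^{1/2}=6.000000
Admissible k: 0..1 (factorial args all ≥0)
  k=0: (−1)^0·6.0000/(6)·0.7829^4·0.6222^0 = +0.375666
  k=1: (−1)^1·6.0000/(2)·0.7829^2·0.6222^2 = -0.711750
d^2_{1,1}(1.343) = +0.375666 -0.711750 = -0.336085
|D^2_{1,1}|² = |d^2_{1,1}(β)|² = (-0.336085)² = 0.112953 (the z-rotation phases have unit modulus)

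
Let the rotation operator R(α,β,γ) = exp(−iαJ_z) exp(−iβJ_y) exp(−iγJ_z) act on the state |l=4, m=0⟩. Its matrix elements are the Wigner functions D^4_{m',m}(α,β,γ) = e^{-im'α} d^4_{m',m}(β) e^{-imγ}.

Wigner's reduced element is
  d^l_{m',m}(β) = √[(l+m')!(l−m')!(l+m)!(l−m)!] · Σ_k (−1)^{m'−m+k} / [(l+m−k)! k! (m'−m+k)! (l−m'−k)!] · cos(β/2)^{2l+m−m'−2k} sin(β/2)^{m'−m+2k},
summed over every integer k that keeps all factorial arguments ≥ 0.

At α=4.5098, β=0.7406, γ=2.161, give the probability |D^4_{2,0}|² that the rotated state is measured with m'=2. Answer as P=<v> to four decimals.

P=0.2563

Split into d^4_{2,0}(β=0.7406) × two z-phases.
c=cos(0.7406/2)=0.932219, s=sin(0.7406/2)=0.361895; N=√[720·2·24·24]=910.735966
The bounds max(0,m−m')=0 and min(l+m,l−m')=2 give 3 terms
  k=0: (−1)^2·910.7360/(96)·0.9322^6·0.3619^2 = +0.815444
  k=1: (−1)^3·910.7360/(36)·0.9322^4·0.3619^4 = -0.327712
  k=2: (−1)^4·910.7360/(96)·0.9322^2·0.3619^6 = +0.018521
d^4_{2,0}(0.7406) = +0.815444 -0.327712 +0.018521 = +0.506252
|D^4_{2,0}|² = |d^4_{2,0}(β)|² = (+0.506252)² = 0.256291 (the z-rotation phases have unit modulus)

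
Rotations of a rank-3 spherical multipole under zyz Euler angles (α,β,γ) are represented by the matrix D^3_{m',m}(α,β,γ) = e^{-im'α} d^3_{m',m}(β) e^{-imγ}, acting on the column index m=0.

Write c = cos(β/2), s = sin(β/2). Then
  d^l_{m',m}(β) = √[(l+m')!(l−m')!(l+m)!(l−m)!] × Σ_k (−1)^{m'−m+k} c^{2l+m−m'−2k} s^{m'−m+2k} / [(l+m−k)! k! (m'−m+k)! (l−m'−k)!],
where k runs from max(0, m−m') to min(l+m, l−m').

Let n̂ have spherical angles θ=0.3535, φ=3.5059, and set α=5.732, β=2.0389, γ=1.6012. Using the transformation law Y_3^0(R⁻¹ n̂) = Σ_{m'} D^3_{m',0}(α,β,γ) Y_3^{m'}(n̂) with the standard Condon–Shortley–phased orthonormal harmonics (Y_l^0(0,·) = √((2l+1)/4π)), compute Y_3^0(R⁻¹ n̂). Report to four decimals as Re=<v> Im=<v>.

Need the full column D^3_{m',0} for m'=−3..3 at α=5.732, β=2.0389, γ=1.6012.
cos(β/2)=0.523835, sin(β/2)=0.851820
d^3_{-3,0}: single k=3 term ⇒ +0.397320;  D = -0.032845-0.395961i
d^3_{-2,0}: k∈[2..3] ⇒ +0.299249 -0.791298 = -0.492049;  D = -0.222151+0.439046i
d^3_{-1,0}: k∈[1..3] ⇒ +0.116388 -0.923289 +0.813812 = +0.006911;  D = +0.005887-0.003619i
d^3_{0,0}: k∈[0..3] ⇒ +0.020662 -0.491716 +1.300236 -0.382021 = +0.447160;  D = +0.447160+0.000000i
d^3_{1,0}: k∈[0..2] ⇒ -0.116388 +0.923289 -0.813812 = -0.006911;  D = -0.005887-0.003619i
d^3_{2,0}: k∈[0..1] ⇒ +0.299249 -0.791298 = -0.492049;  D = -0.222151-0.439046i
d^3_{3,0}: single k=0 term ⇒ -0.397320;  D = +0.032845-0.395961i
Y_3^{m'}(θ=0.3535,φ=3.5059) and Σ D·Y over m':
  (-0.0328-0.3960i)·(-0.0080+0.0154i)  (-0.2222+0.4390i)·(+0.0857-0.0765i)  (+0.0059-0.0036i)·(-0.3555+0.1356i)  (+0.4472+0.0000i)·(+0.4904+0.0000i)  (-0.0059-0.0036i)·(+0.3555+0.1356i)  (-0.2222-0.4390i)·(+0.0857+0.0765i)  (+0.0328-0.3960i)·(+0.0080+0.0154i)
Y_3^0(R⁻¹ n̂) = +0.257876+0.000000i

Re=0.2579 Im=0.0000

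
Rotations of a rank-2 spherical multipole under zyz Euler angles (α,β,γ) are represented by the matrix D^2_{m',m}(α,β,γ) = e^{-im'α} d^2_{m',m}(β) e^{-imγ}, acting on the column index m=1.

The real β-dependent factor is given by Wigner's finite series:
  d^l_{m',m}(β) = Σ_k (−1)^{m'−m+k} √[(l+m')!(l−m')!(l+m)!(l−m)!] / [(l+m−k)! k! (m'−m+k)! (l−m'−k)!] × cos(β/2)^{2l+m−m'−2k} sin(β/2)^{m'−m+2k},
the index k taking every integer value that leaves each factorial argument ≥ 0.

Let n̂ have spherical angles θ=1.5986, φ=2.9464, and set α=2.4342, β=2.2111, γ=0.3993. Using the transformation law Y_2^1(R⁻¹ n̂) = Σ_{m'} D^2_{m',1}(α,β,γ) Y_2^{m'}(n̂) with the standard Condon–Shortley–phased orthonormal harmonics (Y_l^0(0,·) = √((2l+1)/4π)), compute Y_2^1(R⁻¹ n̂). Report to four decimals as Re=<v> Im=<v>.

Need the full column D^2_{m',1} for m'=−2..2 at α=2.4342, β=2.2111, γ=0.3993.
cos(β/2)=0.448643, sin(β/2)=0.893711
d^2_{-2,1}: single k=3 term ⇒ +0.640505;  D = -0.154295-0.621642i
d^2_{-1,1}: k∈[2..3] ⇒ +0.482300 -0.637953 = -0.155653;  D = +0.069674-0.139188i
d^2_{0,1}: k∈[1..2] ⇒ +0.197686 -0.784455 = -0.586769;  D = -0.540610+0.228120i
d^2_{1,1}: k∈[0..1] ⇒ +0.040514 -0.482300 = -0.441786;  D = +0.420984+0.133968i
d^2_{2,1}: single k=0 term ⇒ -0.161410;  D = -0.085096-0.137156i
Y_2^{m'}(θ=1.5986,φ=2.9464) and Σ D·Y over m':
  (-0.1543-0.6216i)·(+0.3569+0.1469i)  (+0.0697-0.1392i)·(+0.0211+0.0042i)  (-0.5406+0.2281i)·(-0.3147+0.0000i)  (+0.4210+0.1340i)·(-0.0211+0.0042i)  (-0.0851-0.1372i)·(+0.3569-0.1469i)
Y_2^1(R⁻¹ n̂) = +0.148446-0.356496i

Re=0.1484 Im=-0.3565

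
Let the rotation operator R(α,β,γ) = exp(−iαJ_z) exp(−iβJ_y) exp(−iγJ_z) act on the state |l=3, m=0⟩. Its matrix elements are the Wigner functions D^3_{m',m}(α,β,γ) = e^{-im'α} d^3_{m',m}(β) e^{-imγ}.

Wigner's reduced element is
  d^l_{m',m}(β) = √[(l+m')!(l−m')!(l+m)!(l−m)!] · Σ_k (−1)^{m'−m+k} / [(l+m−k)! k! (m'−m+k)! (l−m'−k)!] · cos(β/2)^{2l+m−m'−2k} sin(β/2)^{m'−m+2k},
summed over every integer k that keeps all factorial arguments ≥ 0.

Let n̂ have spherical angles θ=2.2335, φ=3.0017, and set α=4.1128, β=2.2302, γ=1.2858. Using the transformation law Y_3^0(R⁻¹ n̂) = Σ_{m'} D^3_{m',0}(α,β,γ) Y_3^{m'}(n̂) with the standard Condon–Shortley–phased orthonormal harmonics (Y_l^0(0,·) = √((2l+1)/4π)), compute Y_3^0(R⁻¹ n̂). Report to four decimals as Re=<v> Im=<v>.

Re=-0.2110 Im=0.0000

Need the full column D^3_{m',0} for m'=−3..3 at α=4.1128, β=2.2302, γ=1.2858.
cos(β/2)=0.440088, sin(β/2)=0.897955
d^3_{-3,0}: single k=3 term ⇒ +0.275992;  D = +0.268851-0.062374i
d^3_{-2,0}: k∈[2..3] ⇒ +0.165663 -0.689695 = -0.524031;  D = +0.190288-0.488262i
d^3_{-1,0}: k∈[1..3] ⇒ +0.051350 -0.641347 +0.890025 = +0.300028;  D = -0.169307-0.247694i
d^3_{0,0}: k∈[0..3] ⇒ +0.007265 -0.272213 +1.133284 -0.524236 = +0.344101;  D = +0.344101+0.000000i
d^3_{1,0}: k∈[0..2] ⇒ -0.051350 +0.641347 -0.890025 = -0.300028;  D = +0.169307-0.247694i
d^3_{2,0}: k∈[0..1] ⇒ +0.165663 -0.689695 = -0.524031;  D = +0.190288+0.488262i
d^3_{3,0}: single k=0 term ⇒ -0.275992;  D = -0.268851-0.062374i
Y_3^{m'}(θ=2.2335,φ=3.0017) and Σ D·Y over m':
  (+0.2689-0.0624i)·(-0.1867-0.0833i)  (+0.1903-0.4883i)·(-0.3756-0.1079i)  (-0.1693-0.2477i)·(-0.2252-0.0317i)  (+0.3441+0.0000i)·(+0.2542+0.0000i)  (+0.1693-0.2477i)·(+0.2252-0.0317i)  (+0.1903+0.4883i)·(-0.3756+0.1079i)  (-0.2689-0.0624i)·(+0.1867-0.0833i)
Y_3^0(R⁻¹ n̂) = -0.211039-0.000000i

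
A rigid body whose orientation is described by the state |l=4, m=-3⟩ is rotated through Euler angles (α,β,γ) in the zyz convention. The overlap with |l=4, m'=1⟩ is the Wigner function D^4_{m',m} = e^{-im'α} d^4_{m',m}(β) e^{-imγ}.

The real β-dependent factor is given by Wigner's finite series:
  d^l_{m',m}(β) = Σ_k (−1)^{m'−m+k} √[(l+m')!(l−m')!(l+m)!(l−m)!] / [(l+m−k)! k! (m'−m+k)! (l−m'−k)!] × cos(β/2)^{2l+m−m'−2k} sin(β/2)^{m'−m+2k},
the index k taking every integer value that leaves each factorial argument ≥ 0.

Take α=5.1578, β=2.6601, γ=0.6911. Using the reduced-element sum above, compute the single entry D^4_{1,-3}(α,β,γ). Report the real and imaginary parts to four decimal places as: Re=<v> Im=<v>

Split into d^4_{1,-3}(β=2.6601) × two z-phases.
With c≡cos(β/2)=0.238427 and s≡sin(β/2)=0.971160, N=[120·6·1·5040]^{1/2}=1904.940944
The bounds max(0,m−m')=0 and min(l+m,l−m')=1 give 2 terms
  k=0: (−1)^4·1904.9409/(144)·0.2384^4·0.9712^4 = +0.038028
  k=1: (−1)^5·1904.9409/(240)·0.2384^2·0.9712^6 = -0.378555
d^4_{1,-3}(2.6601) = +0.038028 -0.378555 = -0.340526
D = (+0.430829+0.902434i)·(-0.340526)·(-0.481621+0.876379i) = +0.339971+0.019431i

Re=0.3400 Im=0.0194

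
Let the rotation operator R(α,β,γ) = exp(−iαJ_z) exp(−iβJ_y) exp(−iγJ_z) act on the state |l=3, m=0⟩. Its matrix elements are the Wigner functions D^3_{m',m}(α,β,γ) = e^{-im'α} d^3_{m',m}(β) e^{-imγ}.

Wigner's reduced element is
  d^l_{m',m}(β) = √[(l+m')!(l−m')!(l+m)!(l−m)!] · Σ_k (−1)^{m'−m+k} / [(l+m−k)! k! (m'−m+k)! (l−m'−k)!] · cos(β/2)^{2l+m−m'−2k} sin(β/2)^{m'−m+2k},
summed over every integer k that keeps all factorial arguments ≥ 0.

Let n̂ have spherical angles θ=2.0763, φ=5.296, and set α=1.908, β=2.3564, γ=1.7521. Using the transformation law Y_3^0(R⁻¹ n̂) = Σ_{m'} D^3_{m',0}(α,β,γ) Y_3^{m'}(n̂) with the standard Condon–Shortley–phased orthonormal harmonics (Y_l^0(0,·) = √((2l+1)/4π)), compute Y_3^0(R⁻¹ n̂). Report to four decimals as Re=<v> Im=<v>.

Need the full column D^3_{m',0} for m'=−3..3 at α=1.908, β=2.3564, γ=1.7521.
cos(β/2)=0.382588, sin(β/2)=0.923919
d^3_{-3,0}: single k=3 term ⇒ +0.197521;  D = +0.167436-0.104784i
d^3_{-2,0}: k∈[2..3] ⇒ +0.100174 -0.584198 = -0.484023;  D = +0.378060+0.302241i
d^3_{-1,0}: k∈[1..3] ⇒ +0.026235 -0.458996 +0.892261 = +0.459499;  D = -0.152025+0.433622i
d^3_{0,0}: k∈[0..3] ⇒ +0.003136 -0.164603 +0.959935 -0.622018 = +0.176450;  D = +0.176450+0.000000i
d^3_{1,0}: k∈[0..2] ⇒ -0.026235 +0.458996 -0.892261 = -0.459499;  D = +0.152025+0.433622i
d^3_{2,0}: k∈[0..1] ⇒ +0.100174 -0.584198 = -0.484023;  D = +0.378060-0.302241i
d^3_{3,0}: single k=0 term ⇒ -0.197521;  D = -0.167436-0.104784i
Y_3^{m'}(θ=2.0763,φ=5.296) and Σ D·Y over m':
  (+0.1674-0.1048i)·(-0.2749+0.0500i)  (+0.3781+0.3022i)·(+0.1488-0.3484i)  (-0.1520+0.4336i)·(+0.0269+0.0407i)  (+0.1764+0.0000i)·(+0.3303+0.0000i)  (+0.1520+0.4336i)·(-0.0269+0.0407i)  (+0.3781-0.3022i)·(+0.1488+0.3484i)  (-0.1674-0.1048i)·(+0.2749+0.0500i)
Y_3^0(R⁻¹ n̂) = +0.256326+0.000000i

Re=0.2563 Im=0.0000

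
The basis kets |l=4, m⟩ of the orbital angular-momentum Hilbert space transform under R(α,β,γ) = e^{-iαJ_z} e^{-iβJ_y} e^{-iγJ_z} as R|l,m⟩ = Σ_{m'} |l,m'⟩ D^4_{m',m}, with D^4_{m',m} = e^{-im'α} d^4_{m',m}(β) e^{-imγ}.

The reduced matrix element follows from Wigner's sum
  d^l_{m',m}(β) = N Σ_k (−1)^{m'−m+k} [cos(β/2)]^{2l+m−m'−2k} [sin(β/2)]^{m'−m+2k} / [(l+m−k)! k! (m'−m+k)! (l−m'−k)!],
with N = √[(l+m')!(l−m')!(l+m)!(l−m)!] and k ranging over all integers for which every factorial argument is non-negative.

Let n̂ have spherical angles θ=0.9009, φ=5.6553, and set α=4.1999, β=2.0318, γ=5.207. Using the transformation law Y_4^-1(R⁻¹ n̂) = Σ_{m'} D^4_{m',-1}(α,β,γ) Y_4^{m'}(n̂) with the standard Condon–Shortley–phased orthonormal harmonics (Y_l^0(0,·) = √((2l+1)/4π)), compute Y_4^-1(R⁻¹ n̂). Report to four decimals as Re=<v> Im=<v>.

Need the full column D^4_{m',-1} for m'=−4..4 at α=4.1999, β=2.0318, γ=5.207.
cos(β/2)=0.526855, sin(β/2)=0.849955
d^4_{-4,-1}: single k=3 term ⇒ +0.186525;  D = -0.186503-0.002882i
d^4_{-3,-1}: k∈[2..3] ⇒ +0.122634 -0.531946 = -0.409313;  D = -0.206193+0.353583i
d^4_{-2,-1}: k∈[1..3] ⇒ +0.040632 -0.528750 +0.917421 = +0.429303;  D = +0.217163+0.370326i
d^4_{-1,-1}: k∈[0..3] ⇒ +0.005936 -0.231756 +1.206341 -1.046546 = -0.066024;  D = +0.066014-0.001180i
d^4_{0,-1}: k∈[0..3] ⇒ -0.042830 +0.668822 -1.740684 +0.755054 = -0.359638;  D = -0.170716+0.316537i
d^4_{1,-1}: k∈[0..3] ⇒ +0.154504 -1.206341 +1.569819 -0.272375 = +0.245606;  D = +0.131231+0.207608i
d^4_{2,-1}: k∈[0..2] ⇒ -0.352500 +1.376131 -0.716307 = +0.307324;  D = -0.306921+0.015730i
d^4_{3,-1}: k∈[0..1] ⇒ +0.531946 -0.830670 = -0.298724;  D = -0.132961+0.267502i
d^4_{4,-1}: single k=0 term ⇒ -0.485453;  D = -0.272915-0.401476i
Y_4^{m'}(θ=0.9009,φ=5.6553) and Σ D·Y over m':
  (-0.1865-0.0029i)·(-0.1350+0.0984i)  (-0.2062+0.3536i)·(-0.1152+0.3562i)  (+0.2172+0.3703i)·(+0.1082+0.3320i)  (+0.0660-0.0012i)·(-0.0562-0.0408i)  (-0.1707+0.3165i)·(-0.3558+0.0000i)  (+0.1312+0.2076i)·(+0.0562-0.0408i)  (-0.3069+0.0157i)·(+0.1082-0.3320i)  (-0.1330+0.2675i)·(+0.1152+0.3562i)  (-0.2729-0.4015i)·(-0.1350-0.0984i)
Y_4^-1(R⁻¹ n̂) = -0.244602+0.039190i

Re=-0.2446 Im=0.0392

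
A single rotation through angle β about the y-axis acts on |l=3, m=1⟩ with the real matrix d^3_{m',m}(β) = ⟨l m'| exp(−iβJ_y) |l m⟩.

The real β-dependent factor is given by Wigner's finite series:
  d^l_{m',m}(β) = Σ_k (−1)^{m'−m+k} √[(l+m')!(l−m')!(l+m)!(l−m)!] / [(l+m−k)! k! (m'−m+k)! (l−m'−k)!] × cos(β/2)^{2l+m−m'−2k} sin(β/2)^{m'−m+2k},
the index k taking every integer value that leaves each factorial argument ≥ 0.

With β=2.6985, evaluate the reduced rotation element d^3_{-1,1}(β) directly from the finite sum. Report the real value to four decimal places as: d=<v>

d^3_{-1,1}(β=2.6985) via Wigner's sum:
Half-angle: c=0.219738, s=0.975559. N=√(2·24·24·2)=48.000000
Admissible k: 2..4 (factorial args all ≥0)
  k=2: (−1)^0·48.0000/(8)·0.2197^4·0.9756^2 = +0.013313
  k=3: (−1)^1·48.0000/(6)·0.2197^2·0.9756^4 = -0.349877
  k=4: (−1)^2·48.0000/(48)·0.2197^0·0.9756^6 = +0.862027
d^3_{-1,1}(2.6985) = +0.013313 -0.349877 +0.862027 = +0.525463

d=0.5255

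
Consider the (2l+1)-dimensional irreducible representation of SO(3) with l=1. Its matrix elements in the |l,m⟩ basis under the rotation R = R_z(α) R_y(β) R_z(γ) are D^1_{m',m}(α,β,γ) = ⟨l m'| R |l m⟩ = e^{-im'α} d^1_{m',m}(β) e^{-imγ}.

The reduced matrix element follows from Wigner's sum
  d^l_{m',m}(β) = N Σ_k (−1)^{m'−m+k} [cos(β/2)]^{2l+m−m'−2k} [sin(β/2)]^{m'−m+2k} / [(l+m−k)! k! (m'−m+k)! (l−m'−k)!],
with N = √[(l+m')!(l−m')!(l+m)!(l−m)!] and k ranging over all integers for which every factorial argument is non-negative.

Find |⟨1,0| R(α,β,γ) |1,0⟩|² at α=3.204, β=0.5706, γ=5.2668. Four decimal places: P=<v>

P=0.7083

D^1_{0,0}(3.204,0.5706,5.2668) = e^{-i·0·3.204}·d^1_{0,0}(0.5706)·e^{-i·0·5.2668}. Compute d first:
With c≡cos(β/2)=0.959577 and s≡sin(β/2)=0.281445, N=[1·1·1·1]^{1/2}=1.000000
The bounds max(0,m−m')=0 and min(l+m,l−m')=1 give 2 terms
  k=0: (−1)^0·1.0000/(1)·0.9596^2·0.2814^0 = +0.920789
  k=1: (−1)^1·1.0000/(1)·0.9596^0·0.2814^2 = -0.079211
d^1_{0,0}(0.5706) = +0.920789 -0.079211 = +0.841577
|D^1_{0,0}|² = |d^1_{0,0}(β)|² = (+0.841577)² = 0.708252 (the z-rotation phases have unit modulus)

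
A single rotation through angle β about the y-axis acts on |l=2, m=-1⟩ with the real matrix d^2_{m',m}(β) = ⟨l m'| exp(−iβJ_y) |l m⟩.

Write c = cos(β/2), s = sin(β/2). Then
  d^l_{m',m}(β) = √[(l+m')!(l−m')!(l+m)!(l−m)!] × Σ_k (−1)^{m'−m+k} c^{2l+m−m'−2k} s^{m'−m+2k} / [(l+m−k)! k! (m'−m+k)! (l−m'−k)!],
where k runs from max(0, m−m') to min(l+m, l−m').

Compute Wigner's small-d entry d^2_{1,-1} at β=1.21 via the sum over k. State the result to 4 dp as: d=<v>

d^2_{1,-1}(β=1.21) via Wigner's sum:
With c≡cos(β/2)=0.822502 and s≡sin(β/2)=0.568762, N=[6·1·1·6]^{1/2}=6.000000
Admissible k: 0..1 (factorial args all ≥0)
  k=0: (−1)^2·6.0000/(2)·0.8225^2·0.5688^2 = +0.656533
  k=1: (−1)^3·6.0000/(6)·0.8225^0·0.5688^4 = -0.104646
d^2_{1,-1}(1.21) = +0.656533 -0.104646 = +0.551887

d=0.5519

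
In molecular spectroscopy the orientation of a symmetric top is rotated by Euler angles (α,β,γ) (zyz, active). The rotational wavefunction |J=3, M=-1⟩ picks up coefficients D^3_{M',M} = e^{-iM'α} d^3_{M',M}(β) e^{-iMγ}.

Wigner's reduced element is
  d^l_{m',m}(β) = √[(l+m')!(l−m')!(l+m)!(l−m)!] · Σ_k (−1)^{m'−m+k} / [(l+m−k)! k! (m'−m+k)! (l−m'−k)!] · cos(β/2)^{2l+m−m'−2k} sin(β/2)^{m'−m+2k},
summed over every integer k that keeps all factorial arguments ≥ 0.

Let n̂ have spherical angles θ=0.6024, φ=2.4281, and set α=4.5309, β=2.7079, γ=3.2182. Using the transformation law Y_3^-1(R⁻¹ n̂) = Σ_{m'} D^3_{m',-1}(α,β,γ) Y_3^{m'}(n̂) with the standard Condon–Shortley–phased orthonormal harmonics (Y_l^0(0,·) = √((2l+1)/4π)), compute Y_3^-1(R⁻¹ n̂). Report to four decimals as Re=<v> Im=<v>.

Need the full column D^3_{m',-1} for m'=−3..3 at α=4.5309, β=2.7079, γ=3.2182.
cos(β/2)=0.215151, sin(β/2)=0.976581
d^3_{-3,-1}: single k=2 term ⇒ +0.007915;  D = -0.003569-0.007064i
d^3_{-2,-1}: k∈[1..2] ⇒ +0.001424 -0.058666 = -0.057242;  D = -0.054911+0.016169i
d^3_{-1,-1}: k∈[0..2] ⇒ +0.000099 -0.016349 +0.252621 = +0.236372;  D = +0.024746+0.235073i
d^3_{0,-1}: k∈[0..2] ⇒ -0.001560 +0.096398 -0.662025 = -0.567188;  D = +0.565524+0.043408i
d^3_{1,-1}: k∈[0..2] ⇒ +0.012261 -0.336829 +0.867459 = +0.542892;  D = +0.138568-0.524910i
d^3_{2,-1}: k∈[0..1] ⇒ -0.058666 +0.604344 = +0.545678;  D = +0.493800+0.232221i
d^3_{3,-1}: single k=0 term ⇒ +0.163066;  D = -0.094890+0.132614i
Y_3^{m'}(θ=0.6024,φ=2.4281) and Σ D·Y over m':
  (-0.0036-0.0071i)·(+0.0409-0.0639i)  (-0.0549+0.0162i)·(+0.0387+0.2676i)  (+0.0247+0.2351i)·(-0.3316-0.2870i)  (+0.5655+0.0434i)·(+0.1214+0.0000i)  (+0.1386-0.5249i)·(+0.3316-0.2870i)  (+0.4938+0.2322i)·(+0.0387-0.2676i)  (-0.0949+0.1326i)·(-0.0409-0.0639i)
Y_3^-1(R⁻¹ n̂) = +0.109768-0.430200i

Re=0.1098 Im=-0.4302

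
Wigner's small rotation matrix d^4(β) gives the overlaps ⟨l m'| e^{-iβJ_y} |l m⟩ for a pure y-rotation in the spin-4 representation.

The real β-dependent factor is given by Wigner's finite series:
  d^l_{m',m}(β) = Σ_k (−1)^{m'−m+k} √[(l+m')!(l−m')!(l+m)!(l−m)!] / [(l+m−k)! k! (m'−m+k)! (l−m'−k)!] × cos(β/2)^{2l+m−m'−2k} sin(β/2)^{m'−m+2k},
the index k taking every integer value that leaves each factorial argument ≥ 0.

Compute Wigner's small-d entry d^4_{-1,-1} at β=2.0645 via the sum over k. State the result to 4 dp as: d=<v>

d^4_{-1,-1}(β=2.0645) via Wigner's sum:
With c≡cos(β/2)=0.512889 and s≡sin(β/2)=0.858455, N=[6·120·6·120]^{1/2}=720.000000
The bounds max(0,m−m')=0 and min(l+m,l−m')=3 give 4 terms
  k=0: (−1)^0·720.0000/(720)·0.5129^8·0.8585^0 = +0.004788
  k=1: (−1)^1·720.0000/(48)·0.5129^6·0.8585^2 = -0.201217
  k=2: (−1)^2·720.0000/(24)·0.5129^4·0.8585^4 = +1.127415
  k=3: (−1)^3·720.0000/(72)·0.5129^2·0.8585^6 = -1.052814
d^4_{-1,-1}(2.0645) = +0.004788 -0.201217 +1.127415 -1.052814 = -0.121828

d=-0.1218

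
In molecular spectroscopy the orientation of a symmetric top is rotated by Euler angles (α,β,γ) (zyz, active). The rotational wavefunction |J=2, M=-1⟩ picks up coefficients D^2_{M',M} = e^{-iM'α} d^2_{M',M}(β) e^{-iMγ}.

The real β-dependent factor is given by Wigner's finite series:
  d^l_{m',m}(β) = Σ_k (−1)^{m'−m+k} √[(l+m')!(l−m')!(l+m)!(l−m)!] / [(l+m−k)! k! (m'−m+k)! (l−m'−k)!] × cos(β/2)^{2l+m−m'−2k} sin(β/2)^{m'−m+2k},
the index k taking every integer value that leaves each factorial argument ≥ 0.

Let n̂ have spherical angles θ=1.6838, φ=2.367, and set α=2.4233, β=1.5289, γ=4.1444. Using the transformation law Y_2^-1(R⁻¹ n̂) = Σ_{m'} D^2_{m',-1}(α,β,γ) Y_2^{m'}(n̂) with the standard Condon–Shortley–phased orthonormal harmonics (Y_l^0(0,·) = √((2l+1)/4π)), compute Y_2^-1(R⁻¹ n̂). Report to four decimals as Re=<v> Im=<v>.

Re=-0.0273 Im=-0.1220

Need the full column D^2_{m',-1} for m'=−2..2 at α=2.4233, β=1.5289, γ=4.1444.
cos(β/2)=0.721763, sin(β/2)=0.692140
d^2_{-2,-1}: single k=1 term ⇒ +0.520485;  D = -0.472280+0.218761i
d^2_{-1,-1}: k∈[0..1] ⇒ +0.271381 -0.748684 = -0.477304;  D = -0.458115-0.133975i
d^2_{0,-1}: k∈[0..1] ⇒ -0.637461 +0.586209 = -0.051252;  D = +0.027571+0.043205i
d^2_{1,-1}: k∈[0..1] ⇒ +0.748684 -0.229497 = +0.519188;  D = -0.077742+0.513334i
d^2_{2,-1}: single k=0 term ⇒ -0.478638;  D = -0.365403+0.309151i
Y_2^{m'}(θ=1.6838,φ=2.367) and Σ D·Y over m':
  (-0.4723+0.2188i)·(+0.0082+0.3813i)  (-0.4581-0.1340i)·(+0.0619+0.0605i)  (+0.0276+0.0432i)·(-0.3034+0.0000i)  (-0.0777+0.5133i)·(-0.0619+0.0605i)  (-0.3654+0.3092i)·(+0.0082-0.3813i)
Y_2^-1(R⁻¹ n̂) = -0.027302-0.121993i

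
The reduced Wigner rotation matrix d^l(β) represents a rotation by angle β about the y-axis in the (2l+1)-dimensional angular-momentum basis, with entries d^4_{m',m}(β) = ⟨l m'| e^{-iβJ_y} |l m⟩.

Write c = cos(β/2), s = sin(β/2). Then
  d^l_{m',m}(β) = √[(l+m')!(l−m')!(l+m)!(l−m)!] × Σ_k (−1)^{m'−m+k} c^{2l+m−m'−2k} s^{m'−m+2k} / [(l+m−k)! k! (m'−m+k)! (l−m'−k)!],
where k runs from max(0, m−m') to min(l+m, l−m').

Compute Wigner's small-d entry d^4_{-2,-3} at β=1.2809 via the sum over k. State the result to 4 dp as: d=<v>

d^4_{-2,-3}(β=1.2809) via Wigner's sum:
Half-angle: c=0.801827, s=0.597556. N=√(2·720·1·5040)=2693.993318
The bounds max(0,m−m')=0 and min(l+m,l−m')=1 give 2 terms
  k=0: (−1)^1·2693.9933/(720)·0.8018^7·0.5976^1 = -0.476439
  k=1: (−1)^2·2693.9933/(240)·0.8018^5·0.5976^3 = +0.793825
d^4_{-2,-3}(1.2809) = -0.476439 +0.793825 = +0.317386

d=0.3174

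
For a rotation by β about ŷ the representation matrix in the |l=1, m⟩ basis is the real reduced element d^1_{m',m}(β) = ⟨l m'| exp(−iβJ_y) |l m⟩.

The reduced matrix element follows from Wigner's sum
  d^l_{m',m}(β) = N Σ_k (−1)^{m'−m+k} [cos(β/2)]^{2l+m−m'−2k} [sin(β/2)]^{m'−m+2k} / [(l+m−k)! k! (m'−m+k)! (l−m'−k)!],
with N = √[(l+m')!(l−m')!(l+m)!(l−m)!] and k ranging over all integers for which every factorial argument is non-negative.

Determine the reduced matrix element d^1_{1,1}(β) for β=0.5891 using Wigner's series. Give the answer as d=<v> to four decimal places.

d^1_{1,1}(β=0.5891) via Wigner's sum:
c=cos(0.5891/2)=0.956933, s=sin(0.5891/2)=0.290309; N=√[2·1·2·1]=2.000000
Admissible k: 0..0 (factorial args all ≥0)
  k=0: (−1)^0·2.0000/(2)·0.9569^2·0.2903^0 = +0.915721
d^1_{1,1}(0.5891) = +0.915721

d=0.9157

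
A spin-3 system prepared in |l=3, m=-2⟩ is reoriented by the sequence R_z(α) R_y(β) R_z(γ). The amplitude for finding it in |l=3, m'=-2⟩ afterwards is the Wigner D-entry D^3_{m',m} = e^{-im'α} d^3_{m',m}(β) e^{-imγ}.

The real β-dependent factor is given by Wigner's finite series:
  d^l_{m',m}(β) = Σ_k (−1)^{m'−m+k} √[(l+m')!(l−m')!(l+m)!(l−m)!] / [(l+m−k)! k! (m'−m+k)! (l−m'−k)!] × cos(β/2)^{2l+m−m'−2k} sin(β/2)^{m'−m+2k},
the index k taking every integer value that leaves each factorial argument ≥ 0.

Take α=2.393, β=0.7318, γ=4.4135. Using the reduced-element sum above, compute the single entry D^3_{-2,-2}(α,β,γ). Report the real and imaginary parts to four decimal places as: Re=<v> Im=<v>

Re=0.0883 Im=0.1527

First d^3_{-2,-2}(β=0.7318), then the phase factors e^{-i(-2)α} and e^{-i(-2)γ}:
With c≡cos(β/2)=0.933802 and s≡sin(β/2)=0.357790, N=[1·120·1·120]^{1/2}=120.000000
k: max(0,(-2)−(-2))=0 … min(3+(-2),3−(-2))=1
  k=0: (−1)^0·120.0000/(120)·0.9338^6·0.3578^0 = +0.663024
  k=1: (−1)^1·120.0000/(24)·0.9338^4·0.3578^2 = -0.486682
d^3_{-2,-2}(0.7318) = +0.663024 -0.486682 = +0.176342
D = (+0.073545-0.997292i)·(+0.176342)·(-0.826588+0.562807i) = +0.088258+0.152666i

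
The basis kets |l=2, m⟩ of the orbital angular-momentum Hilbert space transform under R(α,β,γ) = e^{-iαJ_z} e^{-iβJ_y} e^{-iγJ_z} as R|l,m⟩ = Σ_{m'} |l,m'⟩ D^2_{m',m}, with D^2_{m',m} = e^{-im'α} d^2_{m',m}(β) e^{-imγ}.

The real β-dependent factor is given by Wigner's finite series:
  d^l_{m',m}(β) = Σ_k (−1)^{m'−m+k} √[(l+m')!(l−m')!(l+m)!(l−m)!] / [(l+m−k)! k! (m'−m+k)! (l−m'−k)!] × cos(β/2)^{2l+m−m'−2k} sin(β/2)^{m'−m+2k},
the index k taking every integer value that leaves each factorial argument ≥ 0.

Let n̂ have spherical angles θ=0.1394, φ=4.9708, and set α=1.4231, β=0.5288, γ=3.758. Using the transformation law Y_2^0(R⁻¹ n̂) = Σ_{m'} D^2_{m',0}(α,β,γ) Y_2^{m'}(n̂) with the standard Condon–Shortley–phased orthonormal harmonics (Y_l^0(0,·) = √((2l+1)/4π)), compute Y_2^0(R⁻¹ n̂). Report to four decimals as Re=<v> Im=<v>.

Re=0.2761 Im=0.0000

Need the full column D^2_{m',0} for m'=−2..2 at α=1.4231, β=0.5288, γ=3.758.
cos(β/2)=0.965249, sin(β/2)=0.261330
d^2_{-2,0}: single k=2 term ⇒ +0.155860;  D = -0.149109+0.045373i
d^2_{-1,0}: k∈[1..2] ⇒ +0.575684 -0.042197 = +0.533486;  D = +0.078508+0.527678i
d^2_{0,0}: k∈[0..2] ⇒ +0.868077 -0.254518 +0.004664 = +0.618223;  D = +0.618223+0.000000i
d^2_{1,0}: k∈[0..1] ⇒ -0.575684 +0.042197 = -0.533486;  D = -0.078508+0.527678i
d^2_{2,0}: single k=0 term ⇒ +0.155860;  D = -0.149109-0.045373i
Y_2^{m'}(θ=0.1394,φ=4.9708) and Σ D·Y over m':
  (-0.1491+0.0454i)·(-0.0065+0.0037i)  (+0.0785+0.5277i)·(+0.0272+0.1028i)  (+0.6182+0.0000i)·(+0.6125+0.0000i)  (-0.0785+0.5277i)·(-0.0272+0.1028i)  (-0.1491-0.0454i)·(-0.0065-0.0037i)
Y_2^0(R⁻¹ n̂) = +0.276073-0.000000i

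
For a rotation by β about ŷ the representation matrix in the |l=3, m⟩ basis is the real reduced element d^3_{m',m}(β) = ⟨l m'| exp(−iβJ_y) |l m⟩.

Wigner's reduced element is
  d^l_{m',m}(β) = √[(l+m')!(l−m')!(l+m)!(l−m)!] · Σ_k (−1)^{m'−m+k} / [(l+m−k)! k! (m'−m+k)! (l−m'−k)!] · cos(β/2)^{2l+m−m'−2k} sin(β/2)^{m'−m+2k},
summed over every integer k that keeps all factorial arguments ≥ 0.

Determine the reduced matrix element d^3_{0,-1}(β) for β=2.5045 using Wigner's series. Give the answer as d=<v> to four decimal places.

d=-0.5746

d^3_{0,-1}(β=2.5045) via Wigner's sum:
c=cos(2.5045/2)=0.313186, s=sin(2.5045/2)=0.949692; N=√[6·6·2·24]=41.569219
The bounds max(0,m−m')=0 and min(l+m,l−m')=2 give 3 terms
  k=0: (−1)^1·41.5692/(12)·0.3132^5·0.9497^1 = -0.009913
  k=1: (−1)^2·41.5692/(4)·0.3132^3·0.9497^3 = +0.273444
  k=2: (−1)^3·41.5692/(12)·0.3132^1·0.9497^5 = -0.838121
d^3_{0,-1}(2.5045) = -0.009913 +0.273444 -0.838121 = -0.574590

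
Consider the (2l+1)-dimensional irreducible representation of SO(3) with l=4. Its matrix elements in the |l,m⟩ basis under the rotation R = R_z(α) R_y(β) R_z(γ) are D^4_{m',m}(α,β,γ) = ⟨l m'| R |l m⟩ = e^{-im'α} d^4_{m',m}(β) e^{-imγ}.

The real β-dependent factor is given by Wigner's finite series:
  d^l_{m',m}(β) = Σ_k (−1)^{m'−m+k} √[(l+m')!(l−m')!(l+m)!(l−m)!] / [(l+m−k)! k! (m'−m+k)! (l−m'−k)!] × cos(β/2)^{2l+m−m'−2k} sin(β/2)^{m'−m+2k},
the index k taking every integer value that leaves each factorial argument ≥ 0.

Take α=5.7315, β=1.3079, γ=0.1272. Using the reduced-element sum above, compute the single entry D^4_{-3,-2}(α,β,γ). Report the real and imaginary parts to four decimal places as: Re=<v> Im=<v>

Re=-0.0583 Im=0.3393

D^4_{-3,-2}(5.7315,1.3079,0.1272) = e^{-i·-3·5.7315}·d^4_{-3,-2}(1.3079)·e^{-i·-2·0.1272}. Compute d first:
Half-angle: c=0.793687, s=0.608326. N=√(1·5040·2·720)=2693.993318
k∈{1,2} keeps every argument non-negative
  k=1: (−1)^0·2693.9933/(720)·0.7937^7·0.6083^1 = +0.451592
  k=2: (−1)^1·2693.9933/(240)·0.7937^5·0.6083^3 = -0.795869
d^4_{-3,-2}(1.3079) = +0.451592 -0.795869 = -0.344277
Attach z-rotation phases: D = e^{-i(-3)(5.7315)}·(-0.344277)·e^{-i(-2)(0.1272)} = -0.058293+0.339306i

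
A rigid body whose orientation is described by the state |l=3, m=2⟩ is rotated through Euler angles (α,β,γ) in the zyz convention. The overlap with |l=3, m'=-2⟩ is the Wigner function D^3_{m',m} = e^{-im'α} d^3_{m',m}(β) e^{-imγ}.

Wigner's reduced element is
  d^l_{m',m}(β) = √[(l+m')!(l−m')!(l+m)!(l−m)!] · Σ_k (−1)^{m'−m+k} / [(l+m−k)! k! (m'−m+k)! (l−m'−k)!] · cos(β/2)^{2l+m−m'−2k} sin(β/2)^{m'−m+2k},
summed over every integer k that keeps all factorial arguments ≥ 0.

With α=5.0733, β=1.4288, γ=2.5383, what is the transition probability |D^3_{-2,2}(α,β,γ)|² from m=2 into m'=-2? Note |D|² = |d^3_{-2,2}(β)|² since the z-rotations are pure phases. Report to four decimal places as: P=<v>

P=0.1996

D^3_{-2,2}(5.0733,1.4288,2.5383) = e^{-i·-2·5.0733}·d^3_{-2,2}(1.4288)·e^{-i·2·2.5383}. Compute d first:
Half-angle: c=0.755486, s=0.655164. N=√(1·120·120·1)=120.000000
k: max(0,(2)−(-2))=4 … min(3+(2),3−(-2))=5
  k=4: (−1)^0·120.0000/(24)·0.7555^2·0.6552^4 = +0.525804
  k=5: (−1)^1·120.0000/(120)·0.7555^0·0.6552^6 = -0.079086
d^3_{-2,2}(1.4288) = +0.525804 -0.079086 = +0.446718
|D^3_{-2,2}|² = |d^3_{-2,2}(β)|² = (+0.446718)² = 0.199557 (the z-rotation phases have unit modulus)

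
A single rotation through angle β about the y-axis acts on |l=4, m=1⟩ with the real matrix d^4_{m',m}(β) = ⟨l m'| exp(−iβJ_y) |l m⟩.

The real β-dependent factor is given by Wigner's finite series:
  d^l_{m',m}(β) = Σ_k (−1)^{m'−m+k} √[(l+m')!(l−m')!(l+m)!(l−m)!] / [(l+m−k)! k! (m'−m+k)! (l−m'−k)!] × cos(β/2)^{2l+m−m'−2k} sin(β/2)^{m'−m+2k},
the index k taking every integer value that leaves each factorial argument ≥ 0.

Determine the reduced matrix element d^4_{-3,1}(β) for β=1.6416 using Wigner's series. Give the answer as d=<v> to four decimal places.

d=0.2526

d^4_{-3,1}(β=1.6416) via Wigner's sum:
With c≡cos(β/2)=0.681636 and s≡sin(β/2)=0.731691, N=[1·5040·120·6]^{1/2}=1904.940944
k∈{4,5} keeps every argument non-negative
  k=4: (−1)^0·1904.9409/(144)·0.6816^4·0.7317^4 = +0.818542
  k=5: (−1)^1·1904.9409/(240)·0.6816^2·0.7317^6 = -0.565904
d^4_{-3,1}(1.6416) = +0.818542 -0.565904 = +0.252638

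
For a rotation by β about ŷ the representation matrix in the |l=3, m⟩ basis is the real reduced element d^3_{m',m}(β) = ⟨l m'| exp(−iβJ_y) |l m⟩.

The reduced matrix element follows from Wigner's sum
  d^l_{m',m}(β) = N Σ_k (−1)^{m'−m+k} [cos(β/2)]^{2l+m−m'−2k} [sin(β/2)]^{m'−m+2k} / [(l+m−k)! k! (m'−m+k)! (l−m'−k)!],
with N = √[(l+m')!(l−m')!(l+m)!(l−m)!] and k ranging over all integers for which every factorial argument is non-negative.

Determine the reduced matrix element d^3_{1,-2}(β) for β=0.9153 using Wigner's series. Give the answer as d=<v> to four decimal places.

d=-0.3461

d^3_{1,-2}(β=0.9153) via Wigner's sum:
Half-angle: c=0.897093, s=0.441841. N=√(24·2·1·120)=75.894664
k: max(0,(-2)−(1))=0 … min(3+(-2),3−(1))=1
  k=0: (−1)^3·75.8947/(12)·0.8971^3·0.4418^3 = -0.393860
  k=1: (−1)^4·75.8947/(24)·0.8971^1·0.4418^5 = +0.047771
d^3_{1,-2}(0.9153) = -0.393860 +0.047771 = -0.346088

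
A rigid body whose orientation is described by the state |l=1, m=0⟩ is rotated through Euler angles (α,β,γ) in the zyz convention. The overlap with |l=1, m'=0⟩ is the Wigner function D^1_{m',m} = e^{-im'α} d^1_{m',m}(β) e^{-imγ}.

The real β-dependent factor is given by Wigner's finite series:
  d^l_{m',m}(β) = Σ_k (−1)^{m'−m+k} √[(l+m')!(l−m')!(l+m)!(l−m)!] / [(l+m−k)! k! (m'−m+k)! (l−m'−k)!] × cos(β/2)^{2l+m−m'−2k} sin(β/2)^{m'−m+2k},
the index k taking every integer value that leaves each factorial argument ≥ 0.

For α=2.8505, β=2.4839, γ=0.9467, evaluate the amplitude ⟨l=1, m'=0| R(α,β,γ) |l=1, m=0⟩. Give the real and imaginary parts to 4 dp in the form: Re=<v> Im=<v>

Re=-0.7914 Im=0.0000

Split into d^1_{0,0}(β=2.4839) × two z-phases.
With c≡cos(β/2)=0.322951 and s≡sin(β/2)=0.946416, N=[1·1·1·1]^{1/2}=1.000000
k∈{0,1} keeps every argument non-negative
  k=0: (−1)^0·1.0000/(1)·0.3230^2·0.9464^0 = +0.104298
  k=1: (−1)^1·1.0000/(1)·0.3230^0·0.9464^2 = -0.895702
d^1_{0,0}(2.4839) = +0.104298 -0.895702 = -0.791405
D = (+1.000000+0.000000i)·(-0.791405)·(+1.000000+0.000000i) = -0.791405+0.000000i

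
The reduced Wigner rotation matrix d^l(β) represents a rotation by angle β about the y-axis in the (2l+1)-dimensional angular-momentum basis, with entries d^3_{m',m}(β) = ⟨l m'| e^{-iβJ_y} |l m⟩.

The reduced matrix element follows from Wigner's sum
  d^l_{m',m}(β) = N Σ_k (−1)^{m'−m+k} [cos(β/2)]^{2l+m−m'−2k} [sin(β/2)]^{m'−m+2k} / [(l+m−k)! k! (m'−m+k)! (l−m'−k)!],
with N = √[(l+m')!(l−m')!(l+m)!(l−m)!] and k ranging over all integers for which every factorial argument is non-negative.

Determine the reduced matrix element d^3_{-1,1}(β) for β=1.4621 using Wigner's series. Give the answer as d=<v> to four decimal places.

d=0.0291

d^3_{-1,1}(β=1.4621) via Wigner's sum:
With c≡cos(β/2)=0.744474 and s≡sin(β/2)=0.667652, N=[2·24·24·2]^{1/2}=48.000000
The bounds max(0,m−m')=2 and min(l+m,l−m')=4 give 3 terms
  k=2: (−1)^0·48.0000/(8)·0.7445^4·0.6677^2 = +0.821578
  k=3: (−1)^1·48.0000/(6)·0.7445^2·0.6677^4 = -0.881026
  k=4: (−1)^2·48.0000/(48)·0.7445^0·0.6677^6 = +0.088573
d^3_{-1,1}(1.4621) = +0.821578 -0.881026 +0.088573 = +0.029125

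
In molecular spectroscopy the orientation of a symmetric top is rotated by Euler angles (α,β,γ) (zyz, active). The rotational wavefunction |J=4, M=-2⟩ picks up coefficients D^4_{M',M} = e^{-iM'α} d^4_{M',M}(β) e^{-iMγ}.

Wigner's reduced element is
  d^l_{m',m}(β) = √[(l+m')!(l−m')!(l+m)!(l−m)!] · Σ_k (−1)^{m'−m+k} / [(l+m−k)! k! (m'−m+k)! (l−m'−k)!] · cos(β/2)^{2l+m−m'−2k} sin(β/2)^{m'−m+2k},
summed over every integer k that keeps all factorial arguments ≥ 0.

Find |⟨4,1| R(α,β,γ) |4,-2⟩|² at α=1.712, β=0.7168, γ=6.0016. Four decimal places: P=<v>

D^4_{1,-2}(1.712,0.7168,6.0016) = e^{-i·1·1.712}·d^4_{1,-2}(0.7168)·e^{-i·-2·6.0016}. Compute d first:
c=cos(0.7168/2)=0.936459, s=sin(0.7168/2)=0.350776; N=√[120·6·2·720]=1018.233765
k: max(0,(-2)−(1))=0 … min(4+(-2),4−(1))=2
  k=0: (−1)^3·1018.2338/(72)·0.9365^5·0.3508^3 = -0.439593
  k=1: (−1)^4·1018.2338/(48)·0.9365^3·0.3508^5 = +0.092518
  k=2: (−1)^5·1018.2338/(240)·0.9365^1·0.3508^7 = -0.002596
d^4_{1,-2}(0.7168) = -0.439593 +0.092518 -0.002596 = -0.349671
|D^4_{1,-2}|² = |d^4_{1,-2}(β)|² = (-0.349671)² = 0.122270 (the z-rotation phases have unit modulus)

P=0.1223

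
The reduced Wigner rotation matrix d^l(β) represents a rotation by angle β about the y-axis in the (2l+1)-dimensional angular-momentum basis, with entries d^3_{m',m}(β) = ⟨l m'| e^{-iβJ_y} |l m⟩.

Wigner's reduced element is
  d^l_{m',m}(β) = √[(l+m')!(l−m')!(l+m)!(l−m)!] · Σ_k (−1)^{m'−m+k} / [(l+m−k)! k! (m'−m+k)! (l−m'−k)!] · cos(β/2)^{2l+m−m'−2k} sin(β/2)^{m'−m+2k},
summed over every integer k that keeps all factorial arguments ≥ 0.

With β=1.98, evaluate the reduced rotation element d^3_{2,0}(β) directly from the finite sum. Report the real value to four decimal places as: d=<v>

d^3_{2,0}(β=1.98) via Wigner's sum:
Half-angle: c=0.548690, s=0.836026. N=√(120·1·6·6)=65.726707
k∈{0,1} keeps every argument non-negative
  k=0: (−1)^2·65.7267/(12)·0.5487^4·0.8360^2 = +0.346983
  k=1: (−1)^3·65.7267/(12)·0.5487^2·0.8360^4 = -0.805552
d^3_{2,0}(1.98) = +0.346983 -0.805552 = -0.458569

d=-0.4586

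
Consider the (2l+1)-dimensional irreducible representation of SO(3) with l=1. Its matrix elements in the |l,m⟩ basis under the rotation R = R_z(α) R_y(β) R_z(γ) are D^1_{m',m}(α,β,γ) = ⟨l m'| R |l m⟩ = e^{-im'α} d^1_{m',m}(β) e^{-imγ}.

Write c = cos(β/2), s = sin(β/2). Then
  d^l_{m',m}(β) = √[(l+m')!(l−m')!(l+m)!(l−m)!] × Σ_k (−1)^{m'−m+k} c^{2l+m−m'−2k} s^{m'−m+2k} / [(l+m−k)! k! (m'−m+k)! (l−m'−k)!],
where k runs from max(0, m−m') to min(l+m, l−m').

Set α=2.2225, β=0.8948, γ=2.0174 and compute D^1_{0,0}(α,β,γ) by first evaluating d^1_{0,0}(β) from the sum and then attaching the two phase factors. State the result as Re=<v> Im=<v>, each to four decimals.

Re=0.6257 Im=0.0000

First d^1_{0,0}(β=0.8948), then the phase factors e^{-i(0)α} and e^{-i(0)γ}:
With c≡cos(β/2)=0.901575 and s≡sin(β/2)=0.432623, N=[1·1·1·1]^{1/2}=1.000000
The bounds max(0,m−m')=0 and min(l+m,l−m')=1 give 2 terms
  k=0: (−1)^0·1.0000/(1)·0.9016^2·0.4326^0 = +0.812837
  k=1: (−1)^1·1.0000/(1)·0.9016^0·0.4326^2 = -0.187163
d^1_{0,0}(0.8948) = +0.812837 -0.187163 = +0.625675
Phases: e^{-i·(0)·2.2225}=+1.000000+0.000000i, e^{-i·(0)·2.0174}=+1.000000+0.000000i ⇒ D=+0.625675+0.000000i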